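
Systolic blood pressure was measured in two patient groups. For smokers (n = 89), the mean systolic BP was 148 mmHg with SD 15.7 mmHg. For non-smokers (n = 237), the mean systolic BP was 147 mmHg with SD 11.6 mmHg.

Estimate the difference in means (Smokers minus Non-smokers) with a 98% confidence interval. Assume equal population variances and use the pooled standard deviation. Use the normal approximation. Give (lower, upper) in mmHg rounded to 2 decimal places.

(-2.71, 4.71)

s_p = √[((n₁−1)s₁² + (n₂−1)s₂²)/(n₁+n₂−2)] = √[(88·15.7² + 236·11.6²)/324] = 12.8437.
SE = 12.8437·√(1/89 + 1/237) = 1.5967.
With z* = 2.326, margin = 2.326 × 1.5967 = 3.7139.
x̄₁ − x̄₂ = 148 − 147 = 1.0000; interval 1.0000 ± 3.7139 = (-2.71, 4.71).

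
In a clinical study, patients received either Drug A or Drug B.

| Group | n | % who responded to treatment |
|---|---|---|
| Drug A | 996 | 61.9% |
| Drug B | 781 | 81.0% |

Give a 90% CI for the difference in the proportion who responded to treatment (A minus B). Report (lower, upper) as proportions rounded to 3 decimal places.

The two standard errors are √(0.6190×0.3810/996) = 0.01539 and √(0.8100×0.1900/781) = 0.01404.
Because the samples are independent, SE_diff = √(0.01539² + 0.01404²) = 0.02083.
Using z* = 1.645 for 90%, ME = 1.645 × 0.02083 = 0.03427.
p̂₁ − p̂₂ = -0.1910; interval -0.1910 ± 0.03427 gives (-0.225, -0.157).

(-0.225, -0.157)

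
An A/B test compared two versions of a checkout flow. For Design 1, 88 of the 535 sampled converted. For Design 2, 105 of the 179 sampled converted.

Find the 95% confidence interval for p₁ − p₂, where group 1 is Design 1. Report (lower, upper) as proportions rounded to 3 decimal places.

Sample proportions: 88/535 = 0.1645, 105/179 = 0.5866.
Each SE is √(p̂(1−p̂)/n): √(0.1645·0.8355/535) = 0.01603 and √(0.5866·0.4134/179) = 0.03681.
SE(p̂₁ − p̂₂) = √(SE₁² + SE₂²) = √(0.0002569609 + 0.0013549761) = 0.04015, since the two samples are independent.
At 95% confidence z* = 1.960; margin = 1.960 × 0.04015 = 0.07869.
The difference is 0.1645 − 0.5866 = -0.4221, so the interval is -0.4221 ± 0.07869 = (-0.501, -0.343).

(-0.501, -0.343)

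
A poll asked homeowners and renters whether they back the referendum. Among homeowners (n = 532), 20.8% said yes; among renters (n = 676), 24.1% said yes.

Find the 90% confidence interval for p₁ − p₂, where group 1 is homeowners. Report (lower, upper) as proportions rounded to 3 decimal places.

(-0.073, 0.007)

SE₁ = √(p̂₁(1−p̂₁)/n₁) = √(0.2080·0.7920/532) = 0.01760; SE₂ = √(0.2410·0.7590/676) = 0.01645.
Independent samples: SE of the difference = √(SE₁² + SE₂²) = √(0.00030976 + 0.0002706025) = 0.02409.
z* for 90% confidence is 1.645, so the margin of error is 1.645 × 0.02409 = 0.03963.
Point estimate p̂₁ − p̂₂ = 0.2080 − 0.2410 = -0.0330.
-0.0330 ± 0.03963 → (-0.073, 0.007).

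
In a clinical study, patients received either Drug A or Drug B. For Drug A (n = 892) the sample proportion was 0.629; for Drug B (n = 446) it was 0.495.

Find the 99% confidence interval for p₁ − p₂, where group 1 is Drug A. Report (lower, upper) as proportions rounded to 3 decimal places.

SE₁ = √(p̂₁(1−p̂₁)/n₁) = √(0.6290·0.3710/892) = 0.01617; SE₂ = √(0.4950·0.5050/446) = 0.02367.
Independent samples: SE of the difference = √(SE₁² + SE₂²) = √(0.0002614689 + 0.0005602689) = 0.02867.
z* for 99% confidence is 2.576, so the margin of error is 2.576 × 0.02867 = 0.07385.
Point estimate p̂₁ − p̂₂ = 0.6290 − 0.4950 = 0.1340.
0.1340 ± 0.07385 → (0.060, 0.208).

(0.060, 0.208)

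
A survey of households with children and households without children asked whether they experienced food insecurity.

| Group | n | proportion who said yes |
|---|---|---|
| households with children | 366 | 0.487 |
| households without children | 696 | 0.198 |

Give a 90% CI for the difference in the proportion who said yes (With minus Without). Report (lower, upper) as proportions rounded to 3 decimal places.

(0.239, 0.339)

Each SE is √(p̂(1−p̂)/n): √(0.4870·0.5130/366) = 0.02613 and √(0.1980·0.8020/696) = 0.01510.
SE(p̂₁ − p̂₂) = √(SE₁² + SE₂²) = √(0.0006827769 + 0.00022801) = 0.03018, since the two samples are independent.
At 90% confidence z* = 1.645; margin = 1.645 × 0.03018 = 0.04965.
The difference is 0.4870 − 0.1980 = 0.2890, so the interval is 0.2890 ± 0.04965 = (0.239, 0.339).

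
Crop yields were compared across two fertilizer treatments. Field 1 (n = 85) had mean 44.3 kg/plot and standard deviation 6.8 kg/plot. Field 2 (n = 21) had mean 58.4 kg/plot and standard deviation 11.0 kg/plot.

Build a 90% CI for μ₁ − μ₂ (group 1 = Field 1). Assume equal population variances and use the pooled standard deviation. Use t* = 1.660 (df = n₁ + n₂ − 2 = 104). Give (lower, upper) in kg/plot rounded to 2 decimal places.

s_p = √[((n₁−1)s₁² + (n₂−1)s₂²)/(n₁+n₂−2)] = √[(84·6.8² + 20·11.0²)/104] = 7.7857.
SE = 7.7857·√(1/85 + 1/21) = 1.8973.
With t* = 1.660, margin = 1.660 × 1.8973 = 3.1495.
x̄₁ − x̄₂ = 44.3 − 58.4 = -14.1000; interval -14.1000 ± 3.1495 = (-17.25, -10.95).

(-17.25, -10.95)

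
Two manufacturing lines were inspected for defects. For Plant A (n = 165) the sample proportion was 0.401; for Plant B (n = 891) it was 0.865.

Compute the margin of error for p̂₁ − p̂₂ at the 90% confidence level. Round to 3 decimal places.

0.066

The two standard errors are √(0.4010×0.5990/165) = 0.03815 and √(0.8650×0.1350/891) = 0.01145.
Because the samples are independent, SE_diff = √(0.03815² + 0.01145²) = 0.03983.
Using z* = 1.645 for 90%, ME = 1.645 × 0.03983 = 0.06552.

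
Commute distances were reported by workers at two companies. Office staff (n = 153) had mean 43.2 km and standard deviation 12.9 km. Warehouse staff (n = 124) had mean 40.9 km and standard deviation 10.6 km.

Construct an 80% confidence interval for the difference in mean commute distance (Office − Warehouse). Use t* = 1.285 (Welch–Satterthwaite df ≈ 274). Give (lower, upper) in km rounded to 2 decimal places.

SE₁ = s₁/√n₁ = 12.9/√153 = 1.0429; SE₂ = 10.6/√124 = 0.9519.
Independent samples, unequal variances: SE_diff = √(SE₁² + SE₂²) = √(1.08764041 + 0.90611361) = 1.4120.
t* = 1.285, so margin of error = 1.285 × 1.4120 = 1.8144.
Difference in means = 43.2 − 40.9 = 2.3000.
2.3000 ± 1.8144 → (0.49, 4.11).

(0.49, 4.11)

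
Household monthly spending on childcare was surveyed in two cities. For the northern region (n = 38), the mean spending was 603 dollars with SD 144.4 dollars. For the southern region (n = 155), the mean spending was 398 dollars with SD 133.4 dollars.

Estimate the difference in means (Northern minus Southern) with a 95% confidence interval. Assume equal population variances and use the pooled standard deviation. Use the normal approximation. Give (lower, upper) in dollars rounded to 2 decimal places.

s_p = √[((n₁−1)s₁² + (n₂−1)s₂²)/(n₁+n₂−2)] = √[(37·144.4² + 154·133.4²)/191] = 135.6006.
SE = 135.6006·√(1/38 + 1/155) = 24.5461.
With z* = 1.960, margin = 1.960 × 24.5461 = 48.1104.
x̄₁ − x̄₂ = 603 − 398 = 205.0000; interval 205.0000 ± 48.1104 = (156.89, 253.11).

(156.89, 253.11)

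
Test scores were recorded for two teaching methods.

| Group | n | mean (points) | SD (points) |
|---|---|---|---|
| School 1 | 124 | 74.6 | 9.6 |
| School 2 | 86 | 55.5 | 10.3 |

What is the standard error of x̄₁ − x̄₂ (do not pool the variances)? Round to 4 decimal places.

1.4060

Standard errors of each mean: 9.6/√124 = 0.8621 and 10.3/√86 = 1.1107.
SE(x̄₁ − x̄₂) = √(0.8621² + 1.1107²) = 1.4060 for independent samples with unequal variances.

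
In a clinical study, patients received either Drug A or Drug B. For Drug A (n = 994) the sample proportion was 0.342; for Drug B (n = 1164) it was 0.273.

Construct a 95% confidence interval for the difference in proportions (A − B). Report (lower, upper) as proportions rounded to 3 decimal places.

SE₁ = √(p̂₁(1−p̂₁)/n₁) = √(0.3420·0.6580/994) = 0.01505; SE₂ = √(0.2730·0.7270/1164) = 0.01306.
Independent samples: SE of the difference = √(SE₁² + SE₂²) = √(0.0002265025 + 0.0001705636) = 0.01993.
z* for 95% confidence is 1.960, so the margin of error is 1.960 × 0.01993 = 0.03906.
Point estimate p̂₁ − p̂₂ = 0.3420 − 0.2730 = 0.0690.
0.0690 ± 0.03906 → (0.030, 0.108).

(0.030, 0.108)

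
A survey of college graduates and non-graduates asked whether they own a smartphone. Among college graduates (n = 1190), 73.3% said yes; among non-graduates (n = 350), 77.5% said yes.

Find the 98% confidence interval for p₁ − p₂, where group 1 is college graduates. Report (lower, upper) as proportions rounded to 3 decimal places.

The two standard errors are √(0.7330×0.2670/1190) = 0.01282 and √(0.7750×0.2250/350) = 0.02232.
Because the samples are independent, SE_diff = √(0.01282² + 0.02232²) = 0.02574.
Using z* = 2.326 for 98%, ME = 2.326 × 0.02574 = 0.05987.
p̂₁ − p̂₂ = -0.0420; interval -0.0420 ± 0.05987 gives (-0.102, 0.018).

(-0.102, 0.018)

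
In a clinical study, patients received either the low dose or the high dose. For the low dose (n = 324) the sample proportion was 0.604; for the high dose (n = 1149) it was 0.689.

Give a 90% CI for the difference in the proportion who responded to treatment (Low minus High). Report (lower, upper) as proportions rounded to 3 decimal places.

(-0.135, -0.035)

Each SE is √(p̂(1−p̂)/n): √(0.6040·0.3960/324) = 0.02717 and √(0.6890·0.3110/1149) = 0.01366.
SE(p̂₁ − p̂₂) = √(SE₁² + SE₂²) = √(0.0007382089 + 0.0001865956) = 0.03041, since the two samples are independent.
At 90% confidence z* = 1.645; margin = 1.645 × 0.03041 = 0.05002.
The difference is 0.6040 − 0.6890 = -0.0850, so the interval is -0.0850 ± 0.05002 = (-0.135, -0.035).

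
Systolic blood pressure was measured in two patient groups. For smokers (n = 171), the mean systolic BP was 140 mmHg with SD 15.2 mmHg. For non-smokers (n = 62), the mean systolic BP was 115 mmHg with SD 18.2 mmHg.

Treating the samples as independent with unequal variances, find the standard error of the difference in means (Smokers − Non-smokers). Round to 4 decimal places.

Per-group SEs: s₁/√n₁ = 15.2/√171 = 1.1624, s₂/√n₂ = 18.2/√62 = 2.3114.
Unpooled SE of the difference: √(1.35117376 + 5.34256996) = 2.5872.

2.5872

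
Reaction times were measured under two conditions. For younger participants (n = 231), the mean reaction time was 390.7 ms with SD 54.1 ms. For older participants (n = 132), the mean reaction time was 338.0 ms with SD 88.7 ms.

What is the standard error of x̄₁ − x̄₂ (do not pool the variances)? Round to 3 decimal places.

Standard errors of each mean: 54.1/√231 = 3.5595 and 88.7/√132 = 7.7203.
SE(x̄₁ − x̄₂) = √(3.5595² + 7.7203²) = 8.5014 for independent samples with unequal variances.

8.501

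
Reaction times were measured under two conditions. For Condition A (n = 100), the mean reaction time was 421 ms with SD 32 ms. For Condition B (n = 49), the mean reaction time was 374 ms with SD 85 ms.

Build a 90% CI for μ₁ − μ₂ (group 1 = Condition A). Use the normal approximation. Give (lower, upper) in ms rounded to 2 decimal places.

SE₁ = s₁/√n₁ = 32/√100 = 3.2000; SE₂ = 85/√49 = 12.1429.
Independent samples, unequal variances: SE_diff = √(SE₁² + SE₂²) = √(10.24 + 147.45002041) = 12.5575.
z* = 1.645, so margin of error = 1.645 × 12.5575 = 20.6571.
Difference in means = 421 − 374 = 47.0000.
47.0000 ± 20.6571 → (26.34, 67.66).

(26.34, 67.66)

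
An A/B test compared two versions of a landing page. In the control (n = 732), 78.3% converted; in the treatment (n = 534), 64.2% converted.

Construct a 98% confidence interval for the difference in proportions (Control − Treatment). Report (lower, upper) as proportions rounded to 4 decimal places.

Each SE is √(p̂(1−p̂)/n): √(0.7830·0.2170/732) = 0.01524 and √(0.6420·0.3580/534) = 0.02075.
SE(p̂₁ − p̂₂) = √(SE₁² + SE₂²) = √(0.0002322576 + 0.0004305625) = 0.02575, since the two samples are independent.
At 98% confidence z* = 2.326; margin = 2.326 × 0.02575 = 0.05989.
The difference is 0.7830 − 0.6420 = 0.1410, so the interval is 0.1410 ± 0.05989 = (0.0811, 0.2009).

(0.0811, 0.2009)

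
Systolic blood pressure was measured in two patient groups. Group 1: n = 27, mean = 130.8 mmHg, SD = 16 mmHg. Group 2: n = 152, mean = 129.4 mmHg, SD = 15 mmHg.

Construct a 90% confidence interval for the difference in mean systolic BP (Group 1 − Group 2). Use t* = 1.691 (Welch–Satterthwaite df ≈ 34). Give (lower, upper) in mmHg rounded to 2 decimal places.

SE₁ = s₁/√n₁ = 16/√27 = 3.0792; SE₂ = 15/√152 = 1.2167.
Independent samples, unequal variances: SE_diff = √(SE₁² + SE₂²) = √(9.48147264 + 1.48035889) = 3.3109.
t* = 1.691, so margin of error = 1.691 × 3.3109 = 5.5987.
Difference in means = 130.8 − 129.4 = 1.4000.
1.4000 ± 5.5987 → (-4.20, 7.00).

(-4.20, 7.00)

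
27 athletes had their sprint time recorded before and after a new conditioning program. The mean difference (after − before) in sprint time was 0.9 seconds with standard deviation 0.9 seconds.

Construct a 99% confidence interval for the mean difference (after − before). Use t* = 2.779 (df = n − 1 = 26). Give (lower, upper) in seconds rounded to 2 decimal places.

(0.42, 1.38)

Paired design: SE = s_d/√n = 0.9/√27 = 0.1732.
t* = 2.779; margin of error = 2.779 × 0.1732 = 0.4813.
0.9 ± 0.4813 → (0.42, 1.38).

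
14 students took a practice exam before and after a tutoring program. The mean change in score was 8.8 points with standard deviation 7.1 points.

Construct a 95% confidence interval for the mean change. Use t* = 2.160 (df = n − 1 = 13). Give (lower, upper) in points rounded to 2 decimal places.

Paired design: SE = s_d/√n = 7.1/√14 = 1.8976.
t* = 2.160; margin of error = 2.160 × 1.8976 = 4.0988.
8.8 ± 4.0988 → (4.70, 12.90).

(4.70, 12.90)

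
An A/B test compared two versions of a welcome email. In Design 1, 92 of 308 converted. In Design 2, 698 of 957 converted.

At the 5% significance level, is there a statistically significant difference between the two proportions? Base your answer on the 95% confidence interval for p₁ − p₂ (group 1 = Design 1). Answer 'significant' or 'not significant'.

First, p̂₁ = 92/308 = 0.2987; p̂₂ = 698/957 = 0.7294.
The two standard errors are √(0.2987×0.7013/308) = 0.02608 and √(0.7294×0.2706/957) = 0.01436.
Because the samples are independent, SE_diff = √(0.02608² + 0.01436²) = 0.02977.
Using z* = 1.960 for 95%, ME = 1.960 × 0.02977 = 0.05835.
p̂₁ − p̂₂ = -0.4307; interval -0.4307 ± 0.05835 gives (-0.48905, -0.37235).
The interval (-0.48905, -0.37235) does not contain 0, so the difference is significant.

significant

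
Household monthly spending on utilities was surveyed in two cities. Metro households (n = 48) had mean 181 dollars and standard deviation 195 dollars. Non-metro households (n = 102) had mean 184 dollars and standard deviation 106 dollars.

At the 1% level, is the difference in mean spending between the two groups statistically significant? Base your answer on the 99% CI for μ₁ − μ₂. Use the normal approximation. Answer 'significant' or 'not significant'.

not significant

Standard errors of each mean: 195/√48 = 28.1458 and 106/√102 = 10.4956.
SE(x̄₁ − x̄₂) = √(28.1458² + 10.4956²) = 30.0390 for independent samples with unequal variances.
With z* = 2.576, the margin is 2.576 × 30.0390 = 77.3805.
x̄₁ − x̄₂ = 181 − 184 = -3.0000; the interval is -3.0000 ± 77.3805 = (-80.3805, 74.3805).
The interval (-80.3805, 74.3805) contains 0, so the difference is not significant.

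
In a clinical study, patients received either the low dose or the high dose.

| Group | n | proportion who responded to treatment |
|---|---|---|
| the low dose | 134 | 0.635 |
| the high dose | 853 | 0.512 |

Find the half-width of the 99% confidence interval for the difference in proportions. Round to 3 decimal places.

0.116

The two standard errors are √(0.6350×0.3650/134) = 0.04159 and √(0.5120×0.4880/853) = 0.01711.
Because the samples are independent, SE_diff = √(0.04159² + 0.01711²) = 0.04497.
Using z* = 2.576 for 99%, ME = 2.576 × 0.04497 = 0.11584.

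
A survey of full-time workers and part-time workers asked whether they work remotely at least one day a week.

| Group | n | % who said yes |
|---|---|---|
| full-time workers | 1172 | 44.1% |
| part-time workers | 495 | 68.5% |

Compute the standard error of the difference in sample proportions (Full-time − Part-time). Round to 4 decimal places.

0.0254

Each SE is √(p̂(1−p̂)/n): √(0.4410·0.5590/1172) = 0.01450 and √(0.6850·0.3150/495) = 0.02088.
SE(p̂₁ − p̂₂) = √(SE₁² + SE₂²) = √(0.00021025 + 0.0004359744) = 0.02542, since the two samples are independent.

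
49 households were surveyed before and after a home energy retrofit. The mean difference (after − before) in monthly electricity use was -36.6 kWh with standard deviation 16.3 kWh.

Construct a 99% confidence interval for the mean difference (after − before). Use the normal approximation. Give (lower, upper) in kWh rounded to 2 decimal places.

(-42.60, -30.60)

This is a matched-pairs design, so SE = s_d/√n = 16.3/√49 = 2.3286.
Margin = 2.576 × 2.3286 = 5.9985; the interval is -36.6 ± 5.9985 = (-42.60, -30.60).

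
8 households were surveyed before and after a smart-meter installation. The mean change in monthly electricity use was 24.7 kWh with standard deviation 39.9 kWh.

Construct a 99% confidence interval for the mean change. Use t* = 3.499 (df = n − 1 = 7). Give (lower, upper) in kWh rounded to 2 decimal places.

Paired design: SE = s_d/√n = 39.9/√8 = 14.1068.
t* = 3.499; margin of error = 3.499 × 14.1068 = 49.3597.
24.7 ± 49.3597 → (-24.66, 74.06).

(-24.66, 74.06)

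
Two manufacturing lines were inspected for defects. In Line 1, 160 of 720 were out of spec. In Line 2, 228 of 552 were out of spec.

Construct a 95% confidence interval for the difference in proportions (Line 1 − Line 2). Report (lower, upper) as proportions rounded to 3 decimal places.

(-0.242, -0.140)

First, p̂₁ = 160/720 = 0.2222; p̂₂ = 228/552 = 0.4130.
The two standard errors are √(0.2222×0.7778/720) = 0.01549 and √(0.4130×0.5870/552) = 0.02096.
Because the samples are independent, SE_diff = √(0.01549² + 0.02096²) = 0.02606.
Using z* = 1.960 for 95%, ME = 1.960 × 0.02606 = 0.05108.
p̂₁ − p̂₂ = -0.1908; interval -0.1908 ± 0.05108 gives (-0.242, -0.140).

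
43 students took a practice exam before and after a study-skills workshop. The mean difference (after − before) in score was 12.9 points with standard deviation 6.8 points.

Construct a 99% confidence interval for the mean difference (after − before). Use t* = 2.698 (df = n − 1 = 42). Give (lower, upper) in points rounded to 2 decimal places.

Paired design: SE = s_d/√n = 6.8/√43 = 1.0370.
t* = 2.698; margin of error = 2.698 × 1.0370 = 2.7978.
12.9 ± 2.7978 → (10.10, 15.70).

(10.10, 15.70)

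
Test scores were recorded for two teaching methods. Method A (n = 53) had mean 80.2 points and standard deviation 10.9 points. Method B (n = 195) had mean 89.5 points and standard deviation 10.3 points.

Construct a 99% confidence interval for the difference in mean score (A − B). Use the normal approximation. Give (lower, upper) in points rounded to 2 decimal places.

(-13.60, -5.00)

SE₁ = s₁/√n₁ = 10.9/√53 = 1.4972; SE₂ = 10.3/√195 = 0.7376.
Independent samples, unequal variances: SE_diff = √(SE₁² + SE₂²) = √(2.24160784 + 0.54405376) = 1.6690.
z* = 2.576, so margin of error = 2.576 × 1.6690 = 4.2993.
Difference in means = 80.2 − 89.5 = -9.3000.
-9.3000 ± 4.2993 → (-13.60, -5.00).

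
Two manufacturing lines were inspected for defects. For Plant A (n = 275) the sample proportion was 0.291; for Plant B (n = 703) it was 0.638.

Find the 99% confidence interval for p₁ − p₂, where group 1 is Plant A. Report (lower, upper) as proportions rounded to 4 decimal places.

(-0.4316, -0.2624)

Each SE is √(p̂(1−p̂)/n): √(0.2910·0.7090/275) = 0.02739 and √(0.6380·0.3620/703) = 0.01813.
SE(p̂₁ − p̂₂) = √(SE₁² + SE₂²) = √(0.0007502121 + 0.0003286969) = 0.03285, since the two samples are independent.
At 99% confidence z* = 2.576; margin = 2.576 × 0.03285 = 0.08462.
The difference is 0.2910 − 0.6380 = -0.3470, so the interval is -0.3470 ± 0.08462 = (-0.4316, -0.2624).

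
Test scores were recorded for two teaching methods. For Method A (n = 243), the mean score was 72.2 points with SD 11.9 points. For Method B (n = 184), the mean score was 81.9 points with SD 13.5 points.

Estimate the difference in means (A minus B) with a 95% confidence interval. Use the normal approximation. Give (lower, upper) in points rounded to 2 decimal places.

Per-group SEs: s₁/√n₁ = 11.9/√243 = 0.7634, s₂/√n₂ = 13.5/√184 = 0.9952.
Unpooled SE of the difference: √(0.58277956 + 0.99042304) = 1.2543.
Margin of error = z* · SE = 1.960 × 1.2543 = 2.4584.
x̄₁ − x̄₂ = 72.2 − 81.9 = -9.7000.
CI: -9.7000 ± 2.4584 = (-12.16, -7.24).

(-12.16, -7.24)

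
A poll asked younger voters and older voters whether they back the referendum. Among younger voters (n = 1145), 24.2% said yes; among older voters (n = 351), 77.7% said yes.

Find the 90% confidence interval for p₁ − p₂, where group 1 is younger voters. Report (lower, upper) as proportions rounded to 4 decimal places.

(-0.5771, -0.4929)

SE₁ = √(p̂₁(1−p̂₁)/n₁) = √(0.2420·0.7580/1145) = 0.01266; SE₂ = √(0.7770·0.2230/351) = 0.02222.
Independent samples: SE of the difference = √(SE₁² + SE₂²) = √(0.0001602756 + 0.0004937284) = 0.02557.
z* for 90% confidence is 1.645, so the margin of error is 1.645 × 0.02557 = 0.04206.
Point estimate p̂₁ − p̂₂ = 0.2420 − 0.7770 = -0.5350.
-0.5350 ± 0.04206 → (-0.5771, -0.4929).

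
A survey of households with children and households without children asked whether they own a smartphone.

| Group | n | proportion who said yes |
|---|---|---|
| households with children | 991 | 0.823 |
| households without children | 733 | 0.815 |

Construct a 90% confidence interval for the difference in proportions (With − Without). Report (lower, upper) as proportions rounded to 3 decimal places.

Each SE is √(p̂(1−p̂)/n): √(0.8230·0.1770/991) = 0.01212 and √(0.8150·0.1850/733) = 0.01434.
SE(p̂₁ − p̂₂) = √(SE₁² + SE₂²) = √(0.0001468944 + 0.0002056356) = 0.01878, since the two samples are independent.
At 90% confidence z* = 1.645; margin = 1.645 × 0.01878 = 0.03089.
The difference is 0.8230 − 0.8150 = 0.0080, so the interval is 0.0080 ± 0.03089 = (-0.023, 0.039).

(-0.023, 0.039)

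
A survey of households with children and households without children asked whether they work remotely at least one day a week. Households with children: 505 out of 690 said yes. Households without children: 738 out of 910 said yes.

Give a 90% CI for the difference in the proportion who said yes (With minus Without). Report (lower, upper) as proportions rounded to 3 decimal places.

p̂₁ = 505/690 = 0.7319 and p̂₂ = 738/910 = 0.8110.
SE₁ = √(p̂₁(1−p̂₁)/n₁) = √(0.7319·0.2681/690) = 0.01686; SE₂ = √(0.8110·0.1890/910) = 0.01298.
Independent samples: SE of the difference = √(SE₁² + SE₂²) = √(0.0002842596 + 0.0001684804) = 0.02128.
z* for 90% confidence is 1.645, so the margin of error is 1.645 × 0.02128 = 0.03501.
Point estimate p̂₁ − p̂₂ = 0.7319 − 0.8110 = -0.0791.
-0.0791 ± 0.03501 → (-0.114, -0.044).

(-0.114, -0.044)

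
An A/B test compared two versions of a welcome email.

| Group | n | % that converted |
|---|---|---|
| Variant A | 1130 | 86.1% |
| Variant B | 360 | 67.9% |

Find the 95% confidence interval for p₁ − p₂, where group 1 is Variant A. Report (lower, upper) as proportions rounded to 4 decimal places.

(0.1297, 0.2343)

The two standard errors are √(0.8610×0.1390/1130) = 0.01029 and √(0.6790×0.3210/360) = 0.02461.
Because the samples are independent, SE_diff = √(0.01029² + 0.02461²) = 0.02667.
Using z* = 1.960 for 95%, ME = 1.960 × 0.02667 = 0.05227.
p̂₁ − p̂₂ = 0.1820; interval 0.1820 ± 0.05227 gives (0.1297, 0.2343).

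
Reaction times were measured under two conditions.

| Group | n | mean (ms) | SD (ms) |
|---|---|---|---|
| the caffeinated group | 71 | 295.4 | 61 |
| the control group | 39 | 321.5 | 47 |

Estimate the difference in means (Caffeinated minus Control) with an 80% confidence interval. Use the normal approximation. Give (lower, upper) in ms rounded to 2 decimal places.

SE₁ = s₁/√n₁ = 61/√71 = 7.2394; SE₂ = 47/√39 = 7.5260.
Independent samples, unequal variances: SE_diff = √(SE₁² + SE₂²) = √(52.40891236 + 56.640676) = 10.4427.
z* = 1.282, so margin of error = 1.282 × 10.4427 = 13.3875.
Difference in means = 295.4 − 321.5 = -26.1000.
-26.1000 ± 13.3875 → (-39.49, -12.71).

(-39.49, -12.71)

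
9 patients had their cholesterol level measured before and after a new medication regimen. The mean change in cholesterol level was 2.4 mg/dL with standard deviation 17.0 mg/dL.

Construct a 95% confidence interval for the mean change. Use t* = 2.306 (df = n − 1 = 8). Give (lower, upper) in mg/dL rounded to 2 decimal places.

(-10.67, 15.47)

Paired design: SE = s_d/√n = 17.0/√9 = 5.6667.
t* = 2.306; margin of error = 2.306 × 5.6667 = 13.0674.
2.4 ± 13.0674 → (-10.67, 15.47).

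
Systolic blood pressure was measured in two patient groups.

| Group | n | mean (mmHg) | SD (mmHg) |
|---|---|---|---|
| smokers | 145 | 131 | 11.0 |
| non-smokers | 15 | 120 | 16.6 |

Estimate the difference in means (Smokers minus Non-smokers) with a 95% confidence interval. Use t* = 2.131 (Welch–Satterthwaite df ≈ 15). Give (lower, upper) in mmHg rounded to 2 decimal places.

Standard errors of each mean: 11.0/√145 = 0.9135 and 16.6/√15 = 4.2861.
SE(x̄₁ − x̄₂) = √(0.9135² + 4.2861²) = 4.3824 for independent samples with unequal variances.
With t* = 2.131, the margin is 2.131 × 4.3824 = 9.3389.
x̄₁ − x̄₂ = 131 − 120 = 11.0000; the interval is 11.0000 ± 9.3389 = (1.66, 20.34).

(1.66, 20.34)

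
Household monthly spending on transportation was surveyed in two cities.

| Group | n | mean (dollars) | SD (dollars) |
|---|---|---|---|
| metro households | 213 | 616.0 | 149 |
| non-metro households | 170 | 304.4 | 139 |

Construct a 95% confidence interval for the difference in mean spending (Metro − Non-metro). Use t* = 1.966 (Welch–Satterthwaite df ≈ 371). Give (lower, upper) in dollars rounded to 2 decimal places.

Per-group SEs: s₁/√n₁ = 149/√213 = 10.2093, s₂/√n₂ = 139/√170 = 10.6608.
Unpooled SE of the difference: √(104.22980649 + 113.65265664) = 14.7608.
Margin of error = t* · SE = 1.966 × 14.7608 = 29.0197.
x̄₁ − x̄₂ = 616.0 − 304.4 = 311.6000.
CI: 311.6000 ± 29.0197 = (282.58, 340.62).

(282.58, 340.62)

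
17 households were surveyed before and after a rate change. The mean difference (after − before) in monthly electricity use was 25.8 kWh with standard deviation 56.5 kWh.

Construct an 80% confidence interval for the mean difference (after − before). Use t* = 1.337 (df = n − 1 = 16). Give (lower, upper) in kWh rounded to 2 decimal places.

(7.48, 44.12)

Paired design: SE = s_d/√n = 56.5/√17 = 13.7033.
t* = 1.337; margin of error = 1.337 × 13.7033 = 18.3213.
25.8 ± 18.3213 → (7.48, 44.12).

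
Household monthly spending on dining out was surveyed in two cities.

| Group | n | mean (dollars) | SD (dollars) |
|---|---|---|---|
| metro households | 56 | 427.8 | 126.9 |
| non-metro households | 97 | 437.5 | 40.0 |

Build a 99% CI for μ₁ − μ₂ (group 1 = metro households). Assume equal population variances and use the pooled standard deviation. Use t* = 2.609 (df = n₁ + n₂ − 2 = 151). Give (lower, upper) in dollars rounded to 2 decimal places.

(-46.03, 26.63)

s_p = √[((n₁−1)s₁² + (n₂−1)s₂²)/(n₁+n₂−2)] = √[(55·126.9² + 96·40.0²)/151] = 82.9625.
SE = 82.9625·√(1/56 + 1/97) = 13.9235.
With t* = 2.609, margin = 2.609 × 13.9235 = 36.3264.
x̄₁ − x̄₂ = 427.8 − 437.5 = -9.7000; interval -9.7000 ± 36.3264 = (-46.03, 26.63).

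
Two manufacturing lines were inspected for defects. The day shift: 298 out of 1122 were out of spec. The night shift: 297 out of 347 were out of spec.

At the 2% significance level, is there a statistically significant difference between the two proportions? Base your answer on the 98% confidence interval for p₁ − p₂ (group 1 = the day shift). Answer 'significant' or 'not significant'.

significant

First, p̂₁ = 298/1122 = 0.2656; p̂₂ = 297/347 = 0.8559.
The two standard errors are √(0.2656×0.7344/1122) = 0.01319 and √(0.8559×0.1441/347) = 0.01885.
Because the samples are independent, SE_diff = √(0.01319² + 0.01885²) = 0.02301.
Using z* = 2.326 for 98%, ME = 2.326 × 0.02301 = 0.05352.
p̂₁ − p̂₂ = -0.5903; interval -0.5903 ± 0.05352 gives (-0.64382, -0.53678).
The interval (-0.64382, -0.53678) does not contain 0, so the difference is significant.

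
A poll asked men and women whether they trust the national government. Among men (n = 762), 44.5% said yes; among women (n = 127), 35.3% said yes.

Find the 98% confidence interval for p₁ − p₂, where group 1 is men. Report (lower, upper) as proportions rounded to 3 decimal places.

(-0.015, 0.199)

The two standard errors are √(0.4450×0.5550/762) = 0.01800 and √(0.3530×0.6470/127) = 0.04241.
Because the samples are independent, SE_diff = √(0.01800² + 0.04241²) = 0.04607.
Using z* = 2.326 for 98%, ME = 2.326 × 0.04607 = 0.10716.
p̂₁ − p̂₂ = 0.0920; interval 0.0920 ± 0.10716 gives (-0.015, 0.199).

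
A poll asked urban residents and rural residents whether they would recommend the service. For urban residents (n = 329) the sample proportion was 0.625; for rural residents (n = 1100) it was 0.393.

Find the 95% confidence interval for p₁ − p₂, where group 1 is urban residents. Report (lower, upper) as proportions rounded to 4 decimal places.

(0.1723, 0.2917)

The two standard errors are √(0.6250×0.3750/329) = 0.02669 and √(0.3930×0.6070/1100) = 0.01473.
Because the samples are independent, SE_diff = √(0.02669² + 0.01473²) = 0.03048.
Using z* = 1.960 for 95%, ME = 1.960 × 0.03048 = 0.05974.
p̂₁ − p̂₂ = 0.2320; interval 0.2320 ± 0.05974 gives (0.1723, 0.2917).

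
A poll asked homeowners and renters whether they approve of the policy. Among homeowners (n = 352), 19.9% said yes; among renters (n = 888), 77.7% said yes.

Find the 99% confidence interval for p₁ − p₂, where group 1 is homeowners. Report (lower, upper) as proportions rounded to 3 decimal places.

The two standard errors are √(0.1990×0.8010/352) = 0.02128 and √(0.7770×0.2230/888) = 0.01397.
Because the samples are independent, SE_diff = √(0.02128² + 0.01397²) = 0.02546.
Using z* = 2.576 for 99%, ME = 2.576 × 0.02546 = 0.06558.
p̂₁ − p̂₂ = -0.5780; interval -0.5780 ± 0.06558 gives (-0.644, -0.512).

(-0.644, -0.512)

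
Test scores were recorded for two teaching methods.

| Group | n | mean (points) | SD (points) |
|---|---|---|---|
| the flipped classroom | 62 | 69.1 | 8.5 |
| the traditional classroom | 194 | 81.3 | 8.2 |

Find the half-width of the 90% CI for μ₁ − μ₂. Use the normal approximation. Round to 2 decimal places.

2.02

SE₁ = s₁/√n₁ = 8.5/√62 = 1.0795; SE₂ = 8.2/√194 = 0.5887.
Independent samples, unequal variances: SE_diff = √(SE₁² + SE₂²) = √(1.16532025 + 0.34656769) = 1.2296.
z* = 1.645, so margin of error = 1.645 × 1.2296 = 2.0227.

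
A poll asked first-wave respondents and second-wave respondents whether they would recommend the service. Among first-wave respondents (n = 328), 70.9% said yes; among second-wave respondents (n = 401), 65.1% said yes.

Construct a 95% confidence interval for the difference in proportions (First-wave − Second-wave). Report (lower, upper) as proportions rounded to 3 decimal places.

Each SE is √(p̂(1−p̂)/n): √(0.7090·0.2910/328) = 0.02508 and √(0.6510·0.3490/401) = 0.02380.
SE(p̂₁ − p̂₂) = √(SE₁² + SE₂²) = √(0.0006290064 + 0.00056644) = 0.03458, since the two samples are independent.
At 95% confidence z* = 1.960; margin = 1.960 × 0.03458 = 0.06778.
The difference is 0.7090 − 0.6510 = 0.0580, so the interval is 0.0580 ± 0.06778 = (-0.010, 0.126).

(-0.010, 0.126)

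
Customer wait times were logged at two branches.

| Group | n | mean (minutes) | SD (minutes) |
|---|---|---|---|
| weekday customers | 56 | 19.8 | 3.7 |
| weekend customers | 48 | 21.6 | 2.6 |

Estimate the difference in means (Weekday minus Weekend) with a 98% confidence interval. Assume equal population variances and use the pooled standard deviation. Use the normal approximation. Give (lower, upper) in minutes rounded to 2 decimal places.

Pooled variance s_p² = [55·3.7² + 47·2.6²] / (56+48−2) = 10.4968, so s_p = 3.2399.
SE_diff = s_p·√(1/n₁ + 1/n₂) = 3.2399·√(1/56 + 1/48) = 0.6373.
z* = 2.326; margin = 2.326 × 0.6373 = 1.4824.
Difference = 19.8 − 21.6 = -1.8000.
-1.8000 ± 1.4824 → (-3.28, -0.32).

(-3.28, -0.32)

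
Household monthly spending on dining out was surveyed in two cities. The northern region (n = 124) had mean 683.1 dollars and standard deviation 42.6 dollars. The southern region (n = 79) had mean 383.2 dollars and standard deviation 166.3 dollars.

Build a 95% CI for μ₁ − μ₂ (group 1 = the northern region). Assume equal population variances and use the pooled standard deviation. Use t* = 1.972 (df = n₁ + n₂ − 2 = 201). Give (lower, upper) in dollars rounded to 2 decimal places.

s_p = √[((n₁−1)s₁² + (n₂−1)s₂²)/(n₁+n₂−2)] = √[(123·42.6² + 78·166.3²)/201] = 108.8236.
SE = 108.8236·√(1/124 + 1/79) = 15.6656.
With t* = 1.972, margin = 1.972 × 15.6656 = 30.8926.
x̄₁ − x̄₂ = 683.1 − 383.2 = 299.9000; interval 299.9000 ± 30.8926 = (269.01, 330.79).

(269.01, 330.79)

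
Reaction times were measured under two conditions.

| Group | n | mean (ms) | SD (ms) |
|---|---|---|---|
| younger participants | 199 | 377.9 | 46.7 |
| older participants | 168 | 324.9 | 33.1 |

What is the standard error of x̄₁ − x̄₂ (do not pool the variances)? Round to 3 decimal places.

4.181

SE₁ = s₁/√n₁ = 46.7/√199 = 3.3105; SE₂ = 33.1/√168 = 2.5537.
Independent samples, unequal variances: SE_diff = √(SE₁² + SE₂²) = √(10.95941025 + 6.52138369) = 4.1810.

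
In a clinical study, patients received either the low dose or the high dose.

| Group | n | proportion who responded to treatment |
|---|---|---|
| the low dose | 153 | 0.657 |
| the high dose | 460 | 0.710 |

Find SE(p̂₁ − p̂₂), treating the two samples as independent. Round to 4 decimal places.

0.0438

SE₁ = √(p̂₁(1−p̂₁)/n₁) = √(0.6570·0.3430/153) = 0.03838; SE₂ = √(0.7100·0.2900/460) = 0.02116.
Independent samples: SE of the difference = √(SE₁² + SE₂²) = √(0.0014730244 + 0.0004477456) = 0.04383.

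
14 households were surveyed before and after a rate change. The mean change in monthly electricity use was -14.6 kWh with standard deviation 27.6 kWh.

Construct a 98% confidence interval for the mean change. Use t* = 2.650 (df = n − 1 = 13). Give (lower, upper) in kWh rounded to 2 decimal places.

This is a matched-pairs design, so SE = s_d/√n = 27.6/√14 = 7.3764.
Margin = 2.650 × 7.3764 = 19.5475; the interval is -14.6 ± 19.5475 = (-34.15, 4.95).

(-34.15, 4.95)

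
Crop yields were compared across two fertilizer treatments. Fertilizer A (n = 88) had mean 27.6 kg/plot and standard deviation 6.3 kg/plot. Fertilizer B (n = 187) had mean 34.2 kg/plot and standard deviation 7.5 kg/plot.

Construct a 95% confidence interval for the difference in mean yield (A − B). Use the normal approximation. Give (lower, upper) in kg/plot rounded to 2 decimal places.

(-8.30, -4.90)

Standard errors of each mean: 6.3/√88 = 0.6716 and 7.5/√187 = 0.5485.
SE(x̄₁ − x̄₂) = √(0.6716² + 0.5485²) = 0.8671 for independent samples with unequal variances.
With z* = 1.960, the margin is 1.960 × 0.8671 = 1.6995.
x̄₁ − x̄₂ = 27.6 − 34.2 = -6.6000; the interval is -6.6000 ± 1.6995 = (-8.30, -4.90).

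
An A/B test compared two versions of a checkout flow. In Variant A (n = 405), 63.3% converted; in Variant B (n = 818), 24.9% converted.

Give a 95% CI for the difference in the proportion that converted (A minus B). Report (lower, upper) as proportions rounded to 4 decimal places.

Each SE is √(p̂(1−p̂)/n): √(0.6330·0.3670/405) = 0.02395 and √(0.2490·0.7510/818) = 0.01512.
SE(p̂₁ − p̂₂) = √(SE₁² + SE₂²) = √(0.0005736025 + 0.0002286144) = 0.02832, since the two samples are independent.
At 95% confidence z* = 1.960; margin = 1.960 × 0.02832 = 0.05551.
The difference is 0.6330 − 0.2490 = 0.3840, so the interval is 0.3840 ± 0.05551 = (0.3285, 0.4395).

(0.3285, 0.4395)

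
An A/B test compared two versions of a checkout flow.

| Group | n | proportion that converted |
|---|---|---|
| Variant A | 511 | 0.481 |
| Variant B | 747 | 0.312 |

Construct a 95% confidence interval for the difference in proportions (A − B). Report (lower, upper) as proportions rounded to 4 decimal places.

(0.1144, 0.2236)

SE₁ = √(p̂₁(1−p̂₁)/n₁) = √(0.4810·0.5190/511) = 0.02210; SE₂ = √(0.3120·0.6880/747) = 0.01695.
Independent samples: SE of the difference = √(SE₁² + SE₂²) = √(0.00048841 + 0.0002873025) = 0.02785.
z* for 95% confidence is 1.960, so the margin of error is 1.960 × 0.02785 = 0.05459.
Point estimate p̂₁ − p̂₂ = 0.4810 − 0.3120 = 0.1690.
0.1690 ± 0.05459 → (0.1144, 0.2236).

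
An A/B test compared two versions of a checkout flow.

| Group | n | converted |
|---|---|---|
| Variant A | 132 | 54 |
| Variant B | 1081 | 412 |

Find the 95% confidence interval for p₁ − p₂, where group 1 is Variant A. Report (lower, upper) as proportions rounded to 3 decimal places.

First, p̂₁ = 54/132 = 0.4091; p̂₂ = 412/1081 = 0.3811.
The two standard errors are √(0.4091×0.5909/132) = 0.04279 and √(0.3811×0.6189/1081) = 0.01477.
Because the samples are independent, SE_diff = √(0.04279² + 0.01477²) = 0.04527.
Using z* = 1.960 for 95%, ME = 1.960 × 0.04527 = 0.08873.
p̂₁ − p̂₂ = 0.0280; interval 0.0280 ± 0.08873 gives (-0.061, 0.117).

(-0.061, 0.117)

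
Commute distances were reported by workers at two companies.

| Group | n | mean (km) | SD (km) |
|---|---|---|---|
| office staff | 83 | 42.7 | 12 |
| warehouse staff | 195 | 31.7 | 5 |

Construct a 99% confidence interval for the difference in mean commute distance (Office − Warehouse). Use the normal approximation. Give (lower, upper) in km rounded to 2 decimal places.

SE₁ = s₁/√n₁ = 12/√83 = 1.3172; SE₂ = 5/√195 = 0.3581.
Independent samples, unequal variances: SE_diff = √(SE₁² + SE₂²) = √(1.73501584 + 0.12823561) = 1.3650.
z* = 2.576, so margin of error = 2.576 × 1.3650 = 3.5162.
Difference in means = 42.7 − 31.7 = 11.0000.
11.0000 ± 3.5162 → (7.48, 14.52).

(7.48, 14.52)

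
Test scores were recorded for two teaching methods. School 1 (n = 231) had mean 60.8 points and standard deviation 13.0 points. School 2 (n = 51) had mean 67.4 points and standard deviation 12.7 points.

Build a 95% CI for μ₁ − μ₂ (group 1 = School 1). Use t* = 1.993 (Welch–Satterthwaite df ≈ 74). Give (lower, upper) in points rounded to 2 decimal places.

(-10.53, -2.67)

Per-group SEs: s₁/√n₁ = 13.0/√231 = 0.8553, s₂/√n₂ = 12.7/√51 = 1.7784.
Unpooled SE of the difference: √(0.73153809 + 3.16270656) = 1.9734.
Margin of error = t* · SE = 1.993 × 1.9734 = 3.9330.
x̄₁ − x̄₂ = 60.8 − 67.4 = -6.6000.
CI: -6.6000 ± 3.9330 = (-10.53, -2.67).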